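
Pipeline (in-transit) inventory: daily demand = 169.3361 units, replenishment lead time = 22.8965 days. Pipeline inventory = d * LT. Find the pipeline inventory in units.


Pipeline = 169.3361 * 22.8965 = 3877.2040

3877.2040 units


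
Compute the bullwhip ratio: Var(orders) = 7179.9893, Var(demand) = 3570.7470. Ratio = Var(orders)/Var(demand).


BW = 7179.9893 / 3570.7470 = 2.0108

2.0108


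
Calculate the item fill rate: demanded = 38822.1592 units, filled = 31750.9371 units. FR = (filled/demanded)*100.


FR = 31750.9371 / 38822.1592 * 100 = 81.7856

81.7856%


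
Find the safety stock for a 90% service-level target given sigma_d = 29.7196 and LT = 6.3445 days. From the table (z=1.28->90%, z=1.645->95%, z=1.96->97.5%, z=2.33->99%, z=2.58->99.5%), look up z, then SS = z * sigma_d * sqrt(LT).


From the table, SL = 90% corresponds to z = 1.28
sqrt(LT) = sqrt(6.3445) = 2.5188
SS = 1.28 * 29.7196 * 2.5188 = 95.8190

95.8190 units


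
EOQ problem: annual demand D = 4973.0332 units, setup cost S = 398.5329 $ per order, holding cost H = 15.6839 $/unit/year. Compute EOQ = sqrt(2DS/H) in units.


2*D*S = 2 * 4973.0332 * 398.5329 = 3963834.6860
2*D*S/H = 252732.7186
EOQ = sqrt(252732.7186) = 502.7253

502.7253 units


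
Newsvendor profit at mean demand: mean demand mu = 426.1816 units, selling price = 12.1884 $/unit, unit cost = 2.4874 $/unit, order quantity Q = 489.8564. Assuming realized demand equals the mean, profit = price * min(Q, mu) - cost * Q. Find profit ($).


Sales at mu = min(489.8564, 426.1816) = 426.1816
Revenue = 12.1884 * 426.1816 = 5194.4718
Total cost = 2.4874 * 489.8564 = 1218.4688
Profit = 5194.4718 - 1218.4688 = 3976.0030

3976.0030 $


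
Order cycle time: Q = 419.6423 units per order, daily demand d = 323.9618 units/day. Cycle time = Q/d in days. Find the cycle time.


Cycle = 419.6423 / 323.9618 = 1.2953

1.2953 days


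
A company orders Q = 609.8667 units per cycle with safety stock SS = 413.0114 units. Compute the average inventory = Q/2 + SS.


Q/2 = 304.9334
Avg = 304.9334 + 413.0114 = 717.9447

717.9447 units


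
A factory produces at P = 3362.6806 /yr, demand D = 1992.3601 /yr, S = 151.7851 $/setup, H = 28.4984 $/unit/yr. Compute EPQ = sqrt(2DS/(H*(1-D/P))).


1 - D/P = 1 - 0.5925 = 0.4075
H*(1-D/P) = 11.6133
2DS = 604821.1540
EPQ = sqrt(52079.8780) = 228.2102

228.2102 units


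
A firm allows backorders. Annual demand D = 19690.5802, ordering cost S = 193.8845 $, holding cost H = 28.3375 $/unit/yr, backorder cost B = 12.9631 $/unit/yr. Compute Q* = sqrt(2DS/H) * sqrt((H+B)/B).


sqrt(2DS/H) = 519.0809
sqrt((H+B)/B) = 1.7849
Q* = 519.0809 * 1.7849 = 926.5285

926.5285 units


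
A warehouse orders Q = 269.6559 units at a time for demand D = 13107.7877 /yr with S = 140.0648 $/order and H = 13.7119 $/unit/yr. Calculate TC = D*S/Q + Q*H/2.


Ordering cost = D*S/Q = 6808.4535
Holding cost = Q*H/2 = 1848.7474
TC = 6808.4535 + 1848.7474 = 8657.2009

8657.2009 $/yr


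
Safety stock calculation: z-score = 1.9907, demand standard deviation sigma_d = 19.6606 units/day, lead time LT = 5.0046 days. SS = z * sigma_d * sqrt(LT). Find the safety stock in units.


sqrt(LT) = sqrt(5.0046) = 2.2371
SS = 1.9907 * 19.6606 * 2.2371 = 87.5563

87.5563 units


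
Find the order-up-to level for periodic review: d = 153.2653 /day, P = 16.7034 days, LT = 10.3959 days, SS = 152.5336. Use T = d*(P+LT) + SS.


P + LT = 27.0993
d*(P+LT) = 153.2653 * 27.0993 = 4153.3823
T = 4153.3823 + 152.5336 = 4305.9159

4305.9159 units


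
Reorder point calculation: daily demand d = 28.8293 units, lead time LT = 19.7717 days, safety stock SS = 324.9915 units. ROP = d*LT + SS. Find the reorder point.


d*LT = 28.8293 * 19.7717 = 570.0043
ROP = 570.0043 + 324.9915 = 894.9958

894.9958 units


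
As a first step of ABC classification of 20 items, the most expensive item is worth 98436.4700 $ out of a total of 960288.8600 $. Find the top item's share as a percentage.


Top item = 98436.4700
Total = 960288.8600
Percentage = 98436.4700 / 960288.8600 * 100 = 10.2507

10.2507%


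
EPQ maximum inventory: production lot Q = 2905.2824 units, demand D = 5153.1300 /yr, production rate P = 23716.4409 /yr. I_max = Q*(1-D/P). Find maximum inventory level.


D/P = 0.2173
1 - D/P = 0.7827
I_max = 2905.2824 * 0.7827 = 2274.0200

2274.0200 units


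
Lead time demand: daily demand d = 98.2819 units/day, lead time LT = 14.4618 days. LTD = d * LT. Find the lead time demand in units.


LTD = 98.2819 * 14.4618 = 1421.3332

1421.3332 units


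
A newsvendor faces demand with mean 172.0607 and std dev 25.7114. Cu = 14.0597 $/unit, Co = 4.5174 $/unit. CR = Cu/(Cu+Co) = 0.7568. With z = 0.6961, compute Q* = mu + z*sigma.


CR = Cu/(Cu+Co) = 14.0597/(14.0597+4.5174) = 0.7568
z = 0.6961
Q* = 172.0607 + 0.6961 * 25.7114 = 189.9584

189.9584 units


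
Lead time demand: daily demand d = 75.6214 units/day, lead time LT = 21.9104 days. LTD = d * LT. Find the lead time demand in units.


LTD = 75.6214 * 21.9104 = 1656.8951

1656.8951 units


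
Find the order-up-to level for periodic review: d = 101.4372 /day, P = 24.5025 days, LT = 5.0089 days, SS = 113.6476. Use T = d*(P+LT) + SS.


P + LT = 29.5114
d*(P+LT) = 101.4372 * 29.5114 = 2993.5538
T = 2993.5538 + 113.6476 = 3107.2014

3107.2014 units


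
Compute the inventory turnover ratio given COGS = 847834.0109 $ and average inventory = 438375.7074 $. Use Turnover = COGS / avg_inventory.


Turnover = 847834.0109 / 438375.7074 = 1.9340

1.9340


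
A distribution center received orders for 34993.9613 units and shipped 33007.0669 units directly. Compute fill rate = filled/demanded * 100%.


FR = 33007.0669 / 34993.9613 * 100 = 94.3222

94.3222%


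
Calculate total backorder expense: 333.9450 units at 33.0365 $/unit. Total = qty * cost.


Total = 333.9450 * 33.0365 = 11032.3740

11032.3740 $


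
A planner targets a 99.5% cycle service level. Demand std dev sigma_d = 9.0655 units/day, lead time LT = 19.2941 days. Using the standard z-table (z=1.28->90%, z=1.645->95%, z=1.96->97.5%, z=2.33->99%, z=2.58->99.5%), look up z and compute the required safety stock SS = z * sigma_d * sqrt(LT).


From the table, SL = 99.5% corresponds to z = 2.58
sqrt(LT) = sqrt(19.2941) = 4.3925
SS = 2.58 * 9.0655 * 4.3925 = 102.7363

102.7363 units


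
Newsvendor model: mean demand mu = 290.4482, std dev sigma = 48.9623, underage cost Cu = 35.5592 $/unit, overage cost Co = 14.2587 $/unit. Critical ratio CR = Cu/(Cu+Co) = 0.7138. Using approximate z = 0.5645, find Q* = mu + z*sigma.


CR = Cu/(Cu+Co) = 35.5592/(35.5592+14.2587) = 0.7138
z = 0.5645
Q* = 290.4482 + 0.5645 * 48.9623 = 318.0874

318.0874 units


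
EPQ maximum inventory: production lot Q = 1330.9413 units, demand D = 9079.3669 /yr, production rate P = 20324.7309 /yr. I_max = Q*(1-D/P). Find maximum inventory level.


D/P = 0.4467
1 - D/P = 0.5533
I_max = 1330.9413 * 0.5533 = 736.3895

736.3895 units


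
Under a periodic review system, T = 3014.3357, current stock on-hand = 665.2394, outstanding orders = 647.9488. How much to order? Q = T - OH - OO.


Inventory position = OH + OO = 665.2394 + 647.9488 = 1313.1882
Q = 3014.3357 - 1313.1882 = 1701.1475

1701.1475 units


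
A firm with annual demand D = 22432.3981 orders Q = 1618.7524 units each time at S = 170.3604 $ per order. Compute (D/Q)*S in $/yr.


Number of orders = D/Q = 13.8578
Cost = 13.8578 * 170.3604 = 2360.8257

2360.8257 $/yr


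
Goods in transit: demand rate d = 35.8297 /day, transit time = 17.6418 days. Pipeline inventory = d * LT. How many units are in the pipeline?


Pipeline = 35.8297 * 17.6418 = 632.1004

632.1004 units


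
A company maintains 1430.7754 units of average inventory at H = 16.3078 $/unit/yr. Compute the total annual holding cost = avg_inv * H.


Cost = 1430.7754 * 16.3078 = 23332.7991

23332.7991 $/yr


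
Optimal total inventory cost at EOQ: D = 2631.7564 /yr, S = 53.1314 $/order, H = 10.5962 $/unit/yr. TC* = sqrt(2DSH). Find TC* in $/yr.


2*D*S*H = 2963310.0226
TC* = sqrt(2963310.0226) = 1721.4267

1721.4267 $/yr


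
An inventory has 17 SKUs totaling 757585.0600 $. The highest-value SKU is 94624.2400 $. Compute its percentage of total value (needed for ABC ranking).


Top item = 94624.2400
Total = 757585.0600
Percentage = 94624.2400 / 757585.0600 * 100 = 12.4902

12.4902%


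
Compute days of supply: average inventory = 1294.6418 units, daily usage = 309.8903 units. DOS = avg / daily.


DOS = 1294.6418 / 309.8903 = 4.1777

4.1777 days


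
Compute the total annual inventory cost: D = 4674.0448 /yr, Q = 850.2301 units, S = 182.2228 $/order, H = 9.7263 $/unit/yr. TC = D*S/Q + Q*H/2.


Ordering cost = D*S/Q = 1001.7494
Holding cost = Q*H/2 = 4134.7965
TC = 1001.7494 + 4134.7965 = 5136.5460

5136.5460 $/yr


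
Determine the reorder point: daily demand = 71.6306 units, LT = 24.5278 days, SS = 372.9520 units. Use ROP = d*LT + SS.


d*LT = 71.6306 * 24.5278 = 1756.9410
ROP = 1756.9410 + 372.9520 = 2129.8930

2129.8930 units


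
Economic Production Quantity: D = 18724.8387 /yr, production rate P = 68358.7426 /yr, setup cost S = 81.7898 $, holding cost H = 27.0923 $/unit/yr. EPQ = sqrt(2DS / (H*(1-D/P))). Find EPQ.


1 - D/P = 1 - 0.2739 = 0.7261
H*(1-D/P) = 19.6712
2DS = 3063001.6246
EPQ = sqrt(155710.1709) = 394.6013

394.6013 units


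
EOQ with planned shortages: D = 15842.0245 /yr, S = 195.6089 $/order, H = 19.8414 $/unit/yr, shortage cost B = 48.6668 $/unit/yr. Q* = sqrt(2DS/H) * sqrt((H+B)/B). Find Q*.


sqrt(2DS/H) = 558.8928
sqrt((H+B)/B) = 1.1865
Q* = 558.8928 * 1.1865 = 663.1066

663.1066 units


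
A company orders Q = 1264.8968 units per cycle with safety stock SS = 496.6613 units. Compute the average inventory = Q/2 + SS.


Q/2 = 632.4484
Avg = 632.4484 + 496.6613 = 1129.1097

1129.1097 units


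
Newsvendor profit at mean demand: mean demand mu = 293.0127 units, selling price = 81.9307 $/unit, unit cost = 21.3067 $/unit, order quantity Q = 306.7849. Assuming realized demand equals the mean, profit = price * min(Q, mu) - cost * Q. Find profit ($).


Sales at mu = min(306.7849, 293.0127) = 293.0127
Revenue = 81.9307 * 293.0127 = 24006.7356
Total cost = 21.3067 * 306.7849 = 6536.5738
Profit = 24006.7356 - 6536.5738 = 17470.1618

17470.1618 $


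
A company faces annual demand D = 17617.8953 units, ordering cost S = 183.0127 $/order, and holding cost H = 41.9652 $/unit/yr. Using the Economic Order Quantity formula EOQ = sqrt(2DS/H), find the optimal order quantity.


2*D*S = 2 * 17617.8953 * 183.0127 = 6448597.1743
2*D*S/H = 153665.3507
EOQ = sqrt(153665.3507) = 392.0017

392.0017 units


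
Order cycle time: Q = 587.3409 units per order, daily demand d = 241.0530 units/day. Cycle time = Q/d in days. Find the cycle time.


Cycle = 587.3409 / 241.0530 = 2.4366

2.4366 days


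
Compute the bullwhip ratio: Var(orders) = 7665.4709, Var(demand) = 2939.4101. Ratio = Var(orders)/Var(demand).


BW = 7665.4709 / 2939.4101 = 2.6078

2.6078


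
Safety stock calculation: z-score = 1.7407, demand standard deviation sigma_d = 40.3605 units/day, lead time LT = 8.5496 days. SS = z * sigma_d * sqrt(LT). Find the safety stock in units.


sqrt(LT) = sqrt(8.5496) = 2.9240
SS = 1.7407 * 40.3605 * 2.9240 = 205.4250

205.4250 units


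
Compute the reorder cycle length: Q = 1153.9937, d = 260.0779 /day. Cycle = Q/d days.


Cycle = 1153.9937 / 260.0779 = 4.4371

4.4371 days


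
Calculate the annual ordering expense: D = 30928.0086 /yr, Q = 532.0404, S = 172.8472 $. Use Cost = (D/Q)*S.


Number of orders = D/Q = 58.1309
Cost = 58.1309 * 172.8472 = 10047.7702

10047.7702 $/yr


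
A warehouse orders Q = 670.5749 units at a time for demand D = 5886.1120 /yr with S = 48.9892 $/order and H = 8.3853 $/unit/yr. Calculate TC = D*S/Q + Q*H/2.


Ordering cost = D*S/Q = 430.0130
Holding cost = Q*H/2 = 2811.4859
TC = 430.0130 + 2811.4859 = 3241.4988

3241.4988 $/yr


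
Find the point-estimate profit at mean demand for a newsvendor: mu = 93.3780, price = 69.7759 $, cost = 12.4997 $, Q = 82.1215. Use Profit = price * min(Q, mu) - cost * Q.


Sales at mu = min(82.1215, 93.3780) = 82.1215
Revenue = 69.7759 * 82.1215 = 5730.1016
Total cost = 12.4997 * 82.1215 = 1026.4941
Profit = 5730.1016 - 1026.4941 = 4703.6075

4703.6075 $


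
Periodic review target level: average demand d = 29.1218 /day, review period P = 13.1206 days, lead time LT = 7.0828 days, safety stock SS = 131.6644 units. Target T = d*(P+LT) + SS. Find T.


P + LT = 20.2034
d*(P+LT) = 29.1218 * 20.2034 = 588.3594
T = 588.3594 + 131.6644 = 720.0238

720.0238 units


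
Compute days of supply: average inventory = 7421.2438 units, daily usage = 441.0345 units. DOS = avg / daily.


DOS = 7421.2438 / 441.0345 = 16.8269

16.8269 days


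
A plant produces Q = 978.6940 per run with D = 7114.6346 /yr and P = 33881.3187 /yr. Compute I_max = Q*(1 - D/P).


D/P = 0.2100
1 - D/P = 0.7900
I_max = 978.6940 * 0.7900 = 773.1810

773.1810 units


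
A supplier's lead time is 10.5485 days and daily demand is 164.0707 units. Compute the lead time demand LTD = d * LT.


LTD = 164.0707 * 10.5485 = 1730.6998

1730.6998 units


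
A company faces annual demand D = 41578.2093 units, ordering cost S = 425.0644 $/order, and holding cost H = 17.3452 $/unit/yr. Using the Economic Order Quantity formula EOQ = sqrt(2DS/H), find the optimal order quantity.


2*D*S = 2 * 41578.2093 * 425.0644 = 35346833.1784
2*D*S/H = 2037845.2355
EOQ = sqrt(2037845.2355) = 1427.5312

1427.5312 units


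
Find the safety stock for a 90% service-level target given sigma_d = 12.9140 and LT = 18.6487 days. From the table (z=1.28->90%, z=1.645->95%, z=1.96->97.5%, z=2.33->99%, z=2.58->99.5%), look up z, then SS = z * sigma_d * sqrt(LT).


From the table, SL = 90% corresponds to z = 1.28
sqrt(LT) = sqrt(18.6487) = 4.3184
SS = 1.28 * 12.9140 * 4.3184 = 71.3830

71.3830 units


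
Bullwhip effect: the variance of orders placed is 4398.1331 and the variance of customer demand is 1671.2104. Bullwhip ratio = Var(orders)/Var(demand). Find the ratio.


BW = 4398.1331 / 1671.2104 = 2.6317

2.6317


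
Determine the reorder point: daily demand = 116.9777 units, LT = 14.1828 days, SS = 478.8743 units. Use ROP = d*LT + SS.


d*LT = 116.9777 * 14.1828 = 1659.0713
ROP = 1659.0713 + 478.8743 = 2137.9456

2137.9456 units


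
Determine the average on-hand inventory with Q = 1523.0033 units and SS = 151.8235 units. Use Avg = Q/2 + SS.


Q/2 = 761.5017
Avg = 761.5017 + 151.8235 = 913.3252

913.3252 units


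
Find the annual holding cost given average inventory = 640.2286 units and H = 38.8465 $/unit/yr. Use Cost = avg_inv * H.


Cost = 640.2286 * 38.8465 = 24870.6403

24870.6403 $/yr


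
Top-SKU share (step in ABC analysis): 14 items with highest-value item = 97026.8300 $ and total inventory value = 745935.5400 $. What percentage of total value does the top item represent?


Top item = 97026.8300
Total = 745935.5400
Percentage = 97026.8300 / 745935.5400 * 100 = 13.0074

13.0074%


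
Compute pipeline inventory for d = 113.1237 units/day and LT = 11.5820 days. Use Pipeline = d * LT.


Pipeline = 113.1237 * 11.5820 = 1310.1987

1310.1987 units


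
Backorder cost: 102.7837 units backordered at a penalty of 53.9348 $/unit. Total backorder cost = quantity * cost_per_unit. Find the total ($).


Total = 102.7837 * 53.9348 = 5543.6183

5543.6183 $


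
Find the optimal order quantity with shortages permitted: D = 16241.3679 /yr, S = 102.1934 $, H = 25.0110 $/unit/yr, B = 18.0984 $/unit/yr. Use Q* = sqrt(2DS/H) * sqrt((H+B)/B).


sqrt(2DS/H) = 364.3109
sqrt((H+B)/B) = 1.5434
Q* = 364.3109 * 1.5434 = 562.2612

562.2612 units


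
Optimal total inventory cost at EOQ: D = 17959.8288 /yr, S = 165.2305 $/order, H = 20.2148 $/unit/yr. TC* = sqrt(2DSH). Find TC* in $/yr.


2*D*S*H = 119975302.6387
TC* = sqrt(119975302.6387) = 10953.3238

10953.3238 $/yr


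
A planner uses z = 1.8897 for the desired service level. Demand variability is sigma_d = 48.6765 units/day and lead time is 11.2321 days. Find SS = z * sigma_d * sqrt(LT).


sqrt(LT) = sqrt(11.2321) = 3.3514
SS = 1.8897 * 48.6765 * 3.3514 = 308.2781

308.2781 units


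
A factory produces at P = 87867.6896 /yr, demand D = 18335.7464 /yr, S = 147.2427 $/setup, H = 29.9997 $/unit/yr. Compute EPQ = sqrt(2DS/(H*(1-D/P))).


1 - D/P = 1 - 0.2087 = 0.7913
H*(1-D/P) = 23.7395
2DS = 5399609.6129
EPQ = sqrt(227452.2779) = 476.9196

476.9196 units


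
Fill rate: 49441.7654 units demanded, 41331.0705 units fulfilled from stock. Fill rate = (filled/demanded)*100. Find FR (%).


FR = 41331.0705 / 49441.7654 * 100 = 83.5955

83.5955%


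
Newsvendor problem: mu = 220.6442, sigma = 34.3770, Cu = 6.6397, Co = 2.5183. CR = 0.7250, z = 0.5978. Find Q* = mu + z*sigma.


CR = Cu/(Cu+Co) = 6.6397/(6.6397+2.5183) = 0.7250
z = 0.5978
Q* = 220.6442 + 0.5978 * 34.3770 = 241.1948

241.1948 units


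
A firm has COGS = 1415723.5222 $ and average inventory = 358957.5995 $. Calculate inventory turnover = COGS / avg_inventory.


Turnover = 1415723.5222 / 358957.5995 = 3.9440

3.9440


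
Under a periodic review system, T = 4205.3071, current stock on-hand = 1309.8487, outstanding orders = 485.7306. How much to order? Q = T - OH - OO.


Inventory position = OH + OO = 1309.8487 + 485.7306 = 1795.5793
Q = 4205.3071 - 1795.5793 = 2409.7278

2409.7278 units


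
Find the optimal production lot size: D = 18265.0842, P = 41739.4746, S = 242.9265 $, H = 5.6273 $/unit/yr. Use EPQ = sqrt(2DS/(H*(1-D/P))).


1 - D/P = 1 - 0.4376 = 0.5624
H*(1-D/P) = 3.1648
2DS = 8874145.9538
EPQ = sqrt(2804007.3886) = 1674.5171

1674.5171 units


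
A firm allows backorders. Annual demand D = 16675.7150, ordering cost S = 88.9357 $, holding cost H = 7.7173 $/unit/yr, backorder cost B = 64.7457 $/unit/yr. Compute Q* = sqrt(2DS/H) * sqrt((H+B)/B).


sqrt(2DS/H) = 619.9585
sqrt((H+B)/B) = 1.0579
Q* = 619.9585 * 1.0579 = 655.8663

655.8663 units


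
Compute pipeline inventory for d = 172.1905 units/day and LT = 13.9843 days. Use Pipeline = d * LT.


Pipeline = 172.1905 * 13.9843 = 2407.9636

2407.9636 units


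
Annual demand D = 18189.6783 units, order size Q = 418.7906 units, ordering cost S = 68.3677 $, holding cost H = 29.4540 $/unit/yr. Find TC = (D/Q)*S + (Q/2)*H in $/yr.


Ordering cost = D*S/Q = 2969.4708
Holding cost = Q*H/2 = 6167.5292
TC = 2969.4708 + 6167.5292 = 9137.0000

9137.0000 $/yr


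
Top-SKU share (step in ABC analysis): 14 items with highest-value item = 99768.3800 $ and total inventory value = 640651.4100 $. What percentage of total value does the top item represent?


Top item = 99768.3800
Total = 640651.4100
Percentage = 99768.3800 / 640651.4100 * 100 = 15.5730

15.5730%


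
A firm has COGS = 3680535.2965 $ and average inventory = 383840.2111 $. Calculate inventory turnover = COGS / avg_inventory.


Turnover = 3680535.2965 / 383840.2111 = 9.5887

9.5887


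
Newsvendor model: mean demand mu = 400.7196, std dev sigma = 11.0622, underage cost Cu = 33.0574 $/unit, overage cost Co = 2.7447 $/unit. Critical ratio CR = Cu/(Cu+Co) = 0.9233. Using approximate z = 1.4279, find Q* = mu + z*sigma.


CR = Cu/(Cu+Co) = 33.0574/(33.0574+2.7447) = 0.9233
z = 1.4279
Q* = 400.7196 + 1.4279 * 11.0622 = 416.5153

416.5153 units


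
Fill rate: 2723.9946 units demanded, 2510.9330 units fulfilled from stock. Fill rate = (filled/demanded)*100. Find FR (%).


FR = 2510.9330 / 2723.9946 * 100 = 92.1783

92.1783%


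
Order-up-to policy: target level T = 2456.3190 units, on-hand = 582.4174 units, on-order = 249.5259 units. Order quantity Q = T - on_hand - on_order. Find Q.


Inventory position = OH + OO = 582.4174 + 249.5259 = 831.9433
Q = 2456.3190 - 831.9433 = 1624.3757

1624.3757 units


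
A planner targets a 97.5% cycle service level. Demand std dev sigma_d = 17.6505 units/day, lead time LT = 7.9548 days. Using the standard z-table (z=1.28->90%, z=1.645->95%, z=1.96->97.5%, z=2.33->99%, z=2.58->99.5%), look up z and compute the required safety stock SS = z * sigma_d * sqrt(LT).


From the table, SL = 97.5% corresponds to z = 1.96
sqrt(LT) = sqrt(7.9548) = 2.8204
SS = 1.96 * 17.6505 * 2.8204 = 97.5726

97.5726 units


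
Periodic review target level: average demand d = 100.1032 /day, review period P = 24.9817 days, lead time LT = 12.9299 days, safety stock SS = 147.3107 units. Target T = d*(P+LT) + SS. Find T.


P + LT = 37.9116
d*(P+LT) = 100.1032 * 37.9116 = 3795.0725
T = 3795.0725 + 147.3107 = 3942.3832

3942.3832 units


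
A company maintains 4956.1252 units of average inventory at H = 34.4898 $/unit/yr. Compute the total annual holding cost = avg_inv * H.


Cost = 4956.1252 * 34.4898 = 170935.7669

170935.7669 $/yr


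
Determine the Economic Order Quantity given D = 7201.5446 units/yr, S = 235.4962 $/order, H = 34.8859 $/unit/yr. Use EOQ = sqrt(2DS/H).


2*D*S = 2 * 7201.5446 * 235.4962 = 3391872.7749
2*D*S/H = 97227.6127
EOQ = sqrt(97227.6127) = 311.8134

311.8134 units


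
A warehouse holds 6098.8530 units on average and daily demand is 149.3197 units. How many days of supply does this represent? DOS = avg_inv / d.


DOS = 6098.8530 / 149.3197 = 40.8443

40.8443 days


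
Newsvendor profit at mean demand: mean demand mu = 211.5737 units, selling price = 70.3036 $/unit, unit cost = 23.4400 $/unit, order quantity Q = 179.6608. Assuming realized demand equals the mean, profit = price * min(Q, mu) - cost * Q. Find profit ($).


Sales at mu = min(179.6608, 211.5737) = 179.6608
Revenue = 70.3036 * 179.6608 = 12630.8010
Total cost = 23.4400 * 179.6608 = 4211.2492
Profit = 12630.8010 - 4211.2492 = 8419.5519

8419.5519 $


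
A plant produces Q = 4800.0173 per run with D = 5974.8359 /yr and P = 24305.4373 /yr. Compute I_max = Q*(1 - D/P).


D/P = 0.2458
1 - D/P = 0.7542
I_max = 4800.0173 * 0.7542 = 3620.0626

3620.0626 units


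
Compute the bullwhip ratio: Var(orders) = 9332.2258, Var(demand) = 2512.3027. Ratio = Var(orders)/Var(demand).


BW = 9332.2258 / 2512.3027 = 3.7146

3.7146


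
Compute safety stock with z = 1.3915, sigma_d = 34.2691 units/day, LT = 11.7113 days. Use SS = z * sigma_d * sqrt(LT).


sqrt(LT) = sqrt(11.7113) = 3.4222
SS = 1.3915 * 34.2691 * 3.4222 = 163.1881

163.1881 units


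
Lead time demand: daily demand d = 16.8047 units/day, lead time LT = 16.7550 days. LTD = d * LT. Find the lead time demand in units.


LTD = 16.8047 * 16.7550 = 281.5627

281.5627 units


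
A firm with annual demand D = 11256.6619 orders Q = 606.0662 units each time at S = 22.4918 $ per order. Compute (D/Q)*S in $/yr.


Number of orders = D/Q = 18.5733
Cost = 18.5733 * 22.4918 = 417.7474

417.7474 $/yr


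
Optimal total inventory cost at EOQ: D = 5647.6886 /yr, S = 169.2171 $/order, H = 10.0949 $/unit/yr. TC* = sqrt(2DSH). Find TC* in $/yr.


2*D*S*H = 19295098.8373
TC* = sqrt(19295098.8373) = 4392.6187

4392.6187 $/yr


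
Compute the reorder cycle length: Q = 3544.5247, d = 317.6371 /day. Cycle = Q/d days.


Cycle = 3544.5247 / 317.6371 = 11.1590

11.1590 days


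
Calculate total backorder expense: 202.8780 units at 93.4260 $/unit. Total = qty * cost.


Total = 202.8780 * 93.4260 = 18954.0800

18954.0800 $


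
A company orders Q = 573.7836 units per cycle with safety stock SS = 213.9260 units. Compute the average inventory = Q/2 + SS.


Q/2 = 286.8918
Avg = 286.8918 + 213.9260 = 500.8178

500.8178 units


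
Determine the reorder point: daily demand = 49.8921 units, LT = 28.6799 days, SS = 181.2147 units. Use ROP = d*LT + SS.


d*LT = 49.8921 * 28.6799 = 1430.9004
ROP = 1430.9004 + 181.2147 = 1612.1151

1612.1151 units


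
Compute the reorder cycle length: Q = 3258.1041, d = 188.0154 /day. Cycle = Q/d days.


Cycle = 3258.1041 / 188.0154 = 17.3289

17.3289 days


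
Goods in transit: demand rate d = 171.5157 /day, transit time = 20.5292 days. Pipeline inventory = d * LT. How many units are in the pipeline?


Pipeline = 171.5157 * 20.5292 = 3521.0801

3521.0801 units


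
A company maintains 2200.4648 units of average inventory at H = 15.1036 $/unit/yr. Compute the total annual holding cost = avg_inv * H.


Cost = 2200.4648 * 15.1036 = 33234.9402

33234.9402 $/yr


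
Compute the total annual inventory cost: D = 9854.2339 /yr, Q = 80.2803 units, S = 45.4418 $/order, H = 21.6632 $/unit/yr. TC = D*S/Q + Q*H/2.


Ordering cost = D*S/Q = 5577.8831
Holding cost = Q*H/2 = 869.5641
TC = 5577.8831 + 869.5641 = 6447.4472

6447.4472 $/yr


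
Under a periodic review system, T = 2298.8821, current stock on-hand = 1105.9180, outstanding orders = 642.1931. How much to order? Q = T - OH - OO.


Inventory position = OH + OO = 1105.9180 + 642.1931 = 1748.1111
Q = 2298.8821 - 1748.1111 = 550.7710

550.7710 units


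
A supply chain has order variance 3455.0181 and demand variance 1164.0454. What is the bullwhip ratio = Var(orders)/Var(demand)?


BW = 3455.0181 / 1164.0454 = 2.9681

2.9681


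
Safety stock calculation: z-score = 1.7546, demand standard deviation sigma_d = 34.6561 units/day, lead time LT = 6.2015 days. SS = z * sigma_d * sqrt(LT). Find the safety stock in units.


sqrt(LT) = sqrt(6.2015) = 2.4903
SS = 1.7546 * 34.6561 * 2.4903 = 151.4280

151.4280 units


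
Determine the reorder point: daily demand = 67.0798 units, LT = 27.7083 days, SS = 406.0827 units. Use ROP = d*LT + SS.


d*LT = 67.0798 * 27.7083 = 1858.6672
ROP = 1858.6672 + 406.0827 = 2264.7499

2264.7499 units


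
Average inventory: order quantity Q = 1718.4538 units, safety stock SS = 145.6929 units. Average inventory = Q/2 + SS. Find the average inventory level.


Q/2 = 859.2269
Avg = 859.2269 + 145.6929 = 1004.9198

1004.9198 units


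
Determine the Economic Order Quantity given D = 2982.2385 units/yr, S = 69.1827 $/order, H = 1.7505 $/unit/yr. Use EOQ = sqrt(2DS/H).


2*D*S = 2 * 2982.2385 * 69.1827 = 412638.6229
2*D*S/H = 235726.1485
EOQ = sqrt(235726.1485) = 485.5164

485.5164 units


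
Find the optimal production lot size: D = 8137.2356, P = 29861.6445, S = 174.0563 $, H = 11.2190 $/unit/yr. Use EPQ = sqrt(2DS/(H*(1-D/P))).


1 - D/P = 1 - 0.2725 = 0.7275
H*(1-D/P) = 8.1618
2DS = 2832674.2415
EPQ = sqrt(347062.9371) = 589.1205

589.1205 units


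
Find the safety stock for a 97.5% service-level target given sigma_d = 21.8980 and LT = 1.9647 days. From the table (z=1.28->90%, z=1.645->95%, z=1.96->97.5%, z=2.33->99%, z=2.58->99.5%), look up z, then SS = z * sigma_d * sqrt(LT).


From the table, SL = 97.5% corresponds to z = 1.96
sqrt(LT) = sqrt(1.9647) = 1.4017
SS = 1.96 * 21.8980 * 1.4017 = 60.1601

60.1601 units


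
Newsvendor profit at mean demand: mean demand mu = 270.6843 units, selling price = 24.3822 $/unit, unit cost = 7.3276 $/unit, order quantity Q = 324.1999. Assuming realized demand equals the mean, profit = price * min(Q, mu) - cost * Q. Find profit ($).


Sales at mu = min(324.1999, 270.6843) = 270.6843
Revenue = 24.3822 * 270.6843 = 6599.8787
Total cost = 7.3276 * 324.1999 = 2375.6072
Profit = 6599.8787 - 2375.6072 = 4224.2716

4224.2716 $


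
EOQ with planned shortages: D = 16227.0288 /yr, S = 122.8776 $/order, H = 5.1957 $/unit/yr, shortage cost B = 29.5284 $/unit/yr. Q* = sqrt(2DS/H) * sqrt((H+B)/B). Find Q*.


sqrt(2DS/H) = 876.0902
sqrt((H+B)/B) = 1.0844
Q* = 876.0902 * 1.0844 = 950.0454

950.0454 units


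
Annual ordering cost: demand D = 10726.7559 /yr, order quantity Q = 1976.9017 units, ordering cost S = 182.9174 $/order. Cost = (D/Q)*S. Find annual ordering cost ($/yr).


Number of orders = D/Q = 5.4260
Cost = 5.4260 * 182.9174 = 992.5179

992.5179 $/yr


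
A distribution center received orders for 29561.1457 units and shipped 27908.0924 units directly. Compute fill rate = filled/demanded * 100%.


FR = 27908.0924 / 29561.1457 * 100 = 94.4080

94.4080%


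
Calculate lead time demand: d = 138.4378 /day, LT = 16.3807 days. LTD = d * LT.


LTD = 138.4378 * 16.3807 = 2267.7081

2267.7081 units


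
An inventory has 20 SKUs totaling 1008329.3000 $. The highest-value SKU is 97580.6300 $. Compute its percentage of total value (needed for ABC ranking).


Top item = 97580.6300
Total = 1008329.3000
Percentage = 97580.6300 / 1008329.3000 * 100 = 9.6775

9.6775%


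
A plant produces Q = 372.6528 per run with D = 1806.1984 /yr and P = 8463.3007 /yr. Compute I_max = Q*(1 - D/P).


D/P = 0.2134
1 - D/P = 0.7866
I_max = 372.6528 * 0.7866 = 293.1230

293.1230 units


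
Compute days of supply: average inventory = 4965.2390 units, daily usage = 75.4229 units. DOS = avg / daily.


DOS = 4965.2390 / 75.4229 = 65.8320

65.8320 days


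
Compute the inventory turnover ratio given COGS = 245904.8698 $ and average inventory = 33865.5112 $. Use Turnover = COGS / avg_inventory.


Turnover = 245904.8698 / 33865.5112 = 7.2612

7.2612


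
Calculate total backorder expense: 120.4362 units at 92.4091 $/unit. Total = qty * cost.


Total = 120.4362 * 92.4091 = 11129.4008

11129.4008 $


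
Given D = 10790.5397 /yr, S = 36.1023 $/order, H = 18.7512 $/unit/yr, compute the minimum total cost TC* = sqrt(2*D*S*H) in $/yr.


2*D*S*H = 14609558.7548
TC* = sqrt(14609558.7548) = 3822.2453

3822.2453 $/yr


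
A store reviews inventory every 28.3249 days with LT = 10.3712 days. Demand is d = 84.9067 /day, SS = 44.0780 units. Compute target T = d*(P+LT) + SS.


P + LT = 38.6961
d*(P+LT) = 84.9067 * 38.6961 = 3285.5582
T = 3285.5582 + 44.0780 = 3329.6362

3329.6362 units


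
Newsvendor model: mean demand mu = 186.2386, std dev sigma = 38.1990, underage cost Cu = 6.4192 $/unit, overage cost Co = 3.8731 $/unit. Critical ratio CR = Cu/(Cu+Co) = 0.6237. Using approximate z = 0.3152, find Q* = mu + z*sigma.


CR = Cu/(Cu+Co) = 6.4192/(6.4192+3.8731) = 0.6237
z = 0.3152
Q* = 186.2386 + 0.3152 * 38.1990 = 198.2789

198.2789 units


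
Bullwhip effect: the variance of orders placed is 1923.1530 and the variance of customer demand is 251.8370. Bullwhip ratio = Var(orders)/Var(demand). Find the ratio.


BW = 1923.1530 / 251.8370 = 7.6365

7.6365


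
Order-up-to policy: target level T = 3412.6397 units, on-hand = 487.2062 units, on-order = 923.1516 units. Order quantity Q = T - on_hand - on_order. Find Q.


Inventory position = OH + OO = 487.2062 + 923.1516 = 1410.3578
Q = 3412.6397 - 1410.3578 = 2002.2819

2002.2819 units


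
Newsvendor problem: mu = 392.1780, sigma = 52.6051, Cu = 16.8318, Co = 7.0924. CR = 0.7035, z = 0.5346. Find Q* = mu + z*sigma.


CR = Cu/(Cu+Co) = 16.8318/(16.8318+7.0924) = 0.7035
z = 0.5346
Q* = 392.1780 + 0.5346 * 52.6051 = 420.3007

420.3007 units


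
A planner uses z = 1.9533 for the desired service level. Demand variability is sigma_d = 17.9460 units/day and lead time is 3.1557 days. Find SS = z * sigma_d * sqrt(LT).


sqrt(LT) = sqrt(3.1557) = 1.7764
SS = 1.9533 * 17.9460 * 1.7764 = 62.2708

62.2708 units


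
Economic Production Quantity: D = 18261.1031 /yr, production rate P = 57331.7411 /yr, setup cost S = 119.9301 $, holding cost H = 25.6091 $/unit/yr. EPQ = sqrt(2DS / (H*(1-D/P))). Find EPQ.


1 - D/P = 1 - 0.3185 = 0.6815
H*(1-D/P) = 17.4522
2DS = 4380111.8418
EPQ = sqrt(250977.9178) = 500.9770

500.9770 units


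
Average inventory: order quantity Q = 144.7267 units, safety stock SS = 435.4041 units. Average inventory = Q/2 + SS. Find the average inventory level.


Q/2 = 72.3633
Avg = 72.3633 + 435.4041 = 507.7675

507.7675 units


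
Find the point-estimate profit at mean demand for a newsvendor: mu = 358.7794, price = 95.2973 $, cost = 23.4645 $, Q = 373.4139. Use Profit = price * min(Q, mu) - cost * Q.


Sales at mu = min(373.4139, 358.7794) = 358.7794
Revenue = 95.2973 * 358.7794 = 34190.7081
Total cost = 23.4645 * 373.4139 = 8761.9705
Profit = 34190.7081 - 8761.9705 = 25428.7377

25428.7377 $


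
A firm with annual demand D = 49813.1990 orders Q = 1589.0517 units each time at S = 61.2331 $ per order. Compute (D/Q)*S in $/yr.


Number of orders = D/Q = 31.3478
Cost = 31.3478 * 61.2331 = 1919.5200

1919.5200 $/yr


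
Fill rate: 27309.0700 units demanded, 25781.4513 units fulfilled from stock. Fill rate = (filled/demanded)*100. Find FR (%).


FR = 25781.4513 / 27309.0700 * 100 = 94.4062

94.4062%


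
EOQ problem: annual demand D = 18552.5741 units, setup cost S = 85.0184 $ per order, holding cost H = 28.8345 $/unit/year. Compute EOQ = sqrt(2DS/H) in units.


2*D*S = 2 * 18552.5741 * 85.0184 = 3154620.3317
2*D*S/H = 109404.3709
EOQ = sqrt(109404.3709) = 330.7633

330.7633 units


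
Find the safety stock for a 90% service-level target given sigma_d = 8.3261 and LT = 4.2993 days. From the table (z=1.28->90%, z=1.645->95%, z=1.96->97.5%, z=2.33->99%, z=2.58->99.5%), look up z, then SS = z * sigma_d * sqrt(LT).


From the table, SL = 90% corresponds to z = 1.28
sqrt(LT) = sqrt(4.2993) = 2.0735
SS = 1.28 * 8.3261 * 2.0735 = 22.0979

22.0979 units


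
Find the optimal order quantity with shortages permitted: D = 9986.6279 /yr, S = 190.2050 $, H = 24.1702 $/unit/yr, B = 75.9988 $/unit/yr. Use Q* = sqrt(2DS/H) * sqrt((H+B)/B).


sqrt(2DS/H) = 396.4563
sqrt((H+B)/B) = 1.1481
Q* = 396.4563 * 1.1481 = 455.1542

455.1542 units


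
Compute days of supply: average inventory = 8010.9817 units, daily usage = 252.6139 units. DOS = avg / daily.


DOS = 8010.9817 / 252.6139 = 31.7124

31.7124 days


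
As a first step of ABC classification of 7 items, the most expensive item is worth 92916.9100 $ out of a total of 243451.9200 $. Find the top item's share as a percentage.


Top item = 92916.9100
Total = 243451.9200
Percentage = 92916.9100 / 243451.9200 * 100 = 38.1664

38.1664%


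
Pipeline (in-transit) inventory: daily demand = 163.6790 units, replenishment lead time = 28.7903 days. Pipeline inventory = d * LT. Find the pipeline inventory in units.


Pipeline = 163.6790 * 28.7903 = 4712.3675

4712.3675 units


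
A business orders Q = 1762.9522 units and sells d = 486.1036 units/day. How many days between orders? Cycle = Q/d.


Cycle = 1762.9522 / 486.1036 = 3.6267

3.6267 days


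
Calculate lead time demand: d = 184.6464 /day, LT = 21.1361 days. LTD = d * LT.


LTD = 184.6464 * 21.1361 = 3902.7048

3902.7048 units


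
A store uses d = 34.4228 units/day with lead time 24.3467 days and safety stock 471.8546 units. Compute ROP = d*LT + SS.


d*LT = 34.4228 * 24.3467 = 838.0816
ROP = 838.0816 + 471.8546 = 1309.9362

1309.9362 units


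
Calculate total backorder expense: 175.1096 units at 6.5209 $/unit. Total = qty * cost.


Total = 175.1096 * 6.5209 = 1141.8722

1141.8722 $


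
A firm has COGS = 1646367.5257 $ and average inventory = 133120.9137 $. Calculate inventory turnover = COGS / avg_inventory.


Turnover = 1646367.5257 / 133120.9137 = 12.3675

12.3675


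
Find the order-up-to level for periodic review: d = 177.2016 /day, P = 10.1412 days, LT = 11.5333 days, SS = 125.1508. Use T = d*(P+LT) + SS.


P + LT = 21.6745
d*(P+LT) = 177.2016 * 21.6745 = 3840.7561
T = 3840.7561 + 125.1508 = 3965.9069

3965.9069 units


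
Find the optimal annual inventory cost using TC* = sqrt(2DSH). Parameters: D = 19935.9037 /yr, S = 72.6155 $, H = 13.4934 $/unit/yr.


2*D*S*H = 39067592.5543
TC* = sqrt(39067592.5543) = 6250.4074

6250.4074 $/yr


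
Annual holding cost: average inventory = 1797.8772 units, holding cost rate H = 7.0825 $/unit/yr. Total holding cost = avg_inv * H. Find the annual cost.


Cost = 1797.8772 * 7.0825 = 12733.4653

12733.4653 $/yr


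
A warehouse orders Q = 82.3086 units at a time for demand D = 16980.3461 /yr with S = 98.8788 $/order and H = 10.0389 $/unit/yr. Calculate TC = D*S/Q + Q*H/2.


Ordering cost = D*S/Q = 20398.7949
Holding cost = Q*H/2 = 413.1439
TC = 20398.7949 + 413.1439 = 20811.9388

20811.9388 $/yr


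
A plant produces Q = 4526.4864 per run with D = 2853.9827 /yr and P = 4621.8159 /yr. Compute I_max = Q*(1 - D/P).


D/P = 0.6175
1 - D/P = 0.3825
I_max = 4526.4864 * 0.3825 = 1731.3699

1731.3699 units


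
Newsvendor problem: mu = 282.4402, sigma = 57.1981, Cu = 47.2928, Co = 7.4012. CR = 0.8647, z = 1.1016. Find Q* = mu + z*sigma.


CR = Cu/(Cu+Co) = 47.2928/(47.2928+7.4012) = 0.8647
z = 1.1016
Q* = 282.4402 + 1.1016 * 57.1981 = 345.4496

345.4496 units


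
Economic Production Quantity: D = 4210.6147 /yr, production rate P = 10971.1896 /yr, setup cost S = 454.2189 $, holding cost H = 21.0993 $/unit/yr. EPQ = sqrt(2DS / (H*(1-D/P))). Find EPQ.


1 - D/P = 1 - 0.3838 = 0.6162
H*(1-D/P) = 13.0016
2DS = 3825081.5547
EPQ = sqrt(294200.0511) = 542.4021

542.4021 units


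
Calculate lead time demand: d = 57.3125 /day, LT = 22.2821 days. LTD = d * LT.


LTD = 57.3125 * 22.2821 = 1277.0429

1277.0429 units


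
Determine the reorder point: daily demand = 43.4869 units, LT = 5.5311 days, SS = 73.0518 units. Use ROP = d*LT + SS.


d*LT = 43.4869 * 5.5311 = 240.5304
ROP = 240.5304 + 73.0518 = 313.5822

313.5822 units


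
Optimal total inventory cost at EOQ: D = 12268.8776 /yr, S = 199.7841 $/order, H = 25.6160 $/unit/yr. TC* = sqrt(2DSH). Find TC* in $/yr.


2*D*S*H = 125576121.5229
TC* = sqrt(125576121.5229) = 11206.0752

11206.0752 $/yr


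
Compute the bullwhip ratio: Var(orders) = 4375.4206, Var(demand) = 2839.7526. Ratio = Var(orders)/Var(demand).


BW = 4375.4206 / 2839.7526 = 1.5408

1.5408


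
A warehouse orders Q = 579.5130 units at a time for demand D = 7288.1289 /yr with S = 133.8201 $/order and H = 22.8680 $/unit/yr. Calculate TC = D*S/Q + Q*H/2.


Ordering cost = D*S/Q = 1682.9616
Holding cost = Q*H/2 = 6626.1516
TC = 1682.9616 + 6626.1516 = 8309.1133

8309.1133 $/yr


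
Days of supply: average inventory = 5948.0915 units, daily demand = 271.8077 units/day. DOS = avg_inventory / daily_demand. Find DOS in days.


DOS = 5948.0915 / 271.8077 = 21.8835

21.8835 days


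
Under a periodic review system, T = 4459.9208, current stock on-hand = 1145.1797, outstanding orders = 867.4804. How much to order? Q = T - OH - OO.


Inventory position = OH + OO = 1145.1797 + 867.4804 = 2012.6601
Q = 4459.9208 - 2012.6601 = 2447.2607

2447.2607 units


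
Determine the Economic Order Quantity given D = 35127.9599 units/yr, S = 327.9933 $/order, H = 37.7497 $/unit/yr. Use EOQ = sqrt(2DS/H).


2*D*S = 2 * 35127.9599 * 327.9933 = 23043470.9797
2*D*S/H = 610427.9234
EOQ = sqrt(610427.9234) = 781.2989

781.2989 units


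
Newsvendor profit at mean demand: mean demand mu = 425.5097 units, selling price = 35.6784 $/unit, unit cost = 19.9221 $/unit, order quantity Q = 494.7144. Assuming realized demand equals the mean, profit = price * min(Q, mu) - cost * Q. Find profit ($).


Sales at mu = min(494.7144, 425.5097) = 425.5097
Revenue = 35.6784 * 425.5097 = 15181.5053
Total cost = 19.9221 * 494.7144 = 9855.7497
Profit = 15181.5053 - 9855.7497 = 5325.7555

5325.7555 $


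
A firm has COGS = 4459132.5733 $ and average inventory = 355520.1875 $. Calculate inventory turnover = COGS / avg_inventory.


Turnover = 4459132.5733 / 355520.1875 = 12.5426

12.5426


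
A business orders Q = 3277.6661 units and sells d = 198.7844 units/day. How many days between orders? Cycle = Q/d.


Cycle = 3277.6661 / 198.7844 = 16.4885

16.4885 days


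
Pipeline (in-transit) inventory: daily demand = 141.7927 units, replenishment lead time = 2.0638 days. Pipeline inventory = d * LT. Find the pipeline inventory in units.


Pipeline = 141.7927 * 2.0638 = 292.6318

292.6318 units


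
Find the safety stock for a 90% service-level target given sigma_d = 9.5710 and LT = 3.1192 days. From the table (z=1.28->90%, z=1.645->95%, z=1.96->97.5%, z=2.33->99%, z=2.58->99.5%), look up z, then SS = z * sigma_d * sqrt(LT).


From the table, SL = 90% corresponds to z = 1.28
sqrt(LT) = sqrt(3.1192) = 1.7661
SS = 1.28 * 9.5710 * 1.7661 = 21.6366

21.6366 units
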